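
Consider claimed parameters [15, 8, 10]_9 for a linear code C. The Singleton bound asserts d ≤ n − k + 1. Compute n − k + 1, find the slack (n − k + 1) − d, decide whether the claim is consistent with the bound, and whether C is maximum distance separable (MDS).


Singleton RHS = n − k + 1 = 8, slack = -2, bound violated (no such code; not MDS).

Singleton bound: d ≤ n − k + 1.
Here n = 15, k = 8, so n − k + 1 = 8.
Given d = 10, check d ≤ 8: NO.
Slack = (n − k + 1) − d = -2.
The slack is negative: d = 10 exceeds n − k + 1 = 8 by 2, so the Singleton bound is violated and no linear [15, 8, 10]_9 code can exist. In particular it is not MDS (MDS requires d = n − k + 1 exactly).
Description: the claimed parameters are [15, 8, 10]_9; such a code would be impossible (violates the Singleton bound).


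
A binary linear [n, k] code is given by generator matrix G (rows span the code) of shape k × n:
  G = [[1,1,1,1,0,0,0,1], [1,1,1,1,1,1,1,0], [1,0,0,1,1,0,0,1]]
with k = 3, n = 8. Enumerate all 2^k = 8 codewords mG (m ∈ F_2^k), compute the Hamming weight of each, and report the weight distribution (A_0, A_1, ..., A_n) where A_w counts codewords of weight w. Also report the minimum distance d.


Weight distribution: A_0 = 1, A_3 = 1, A_4 = 3, A_5 = 2, A_7 = 1. Minimum distance d = 3.

Enumerate all 2^3 = 8 messages m ∈ F_2^3.
For each, compute codeword c = mG in F_2^8, then tally its weight.
  m = 000 → c = 00000000, weight = 0.
  m = 100 → c = 11110001, weight = 5.
  m = 010 → c = 11111110, weight = 7.
  m = 110 → c = 00001111, weight = 4.
  m = 001 → c = 10011001, weight = 4.
  m = 101 → c = 01101000, weight = 3.
  m = 011 → c = 01100111, weight = 5.
  m = 111 → c = 10010110, weight = 4.
Tally weights:
  weight 0: 1 codewords.
  weight 3: 1 codewords.
  weight 4: 3 codewords.
  weight 5: 2 codewords.
  weight 7: 1 codewords.
Minimum distance d = smallest w > 0 with A_w > 0 = 3.
Sanity: Σ A_w = 8 = 2^3 = 8 ✓.


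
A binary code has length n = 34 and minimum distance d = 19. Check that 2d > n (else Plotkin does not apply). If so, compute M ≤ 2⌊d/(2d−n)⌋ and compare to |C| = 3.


Plotkin bound M ≤ 8; given |C| = 3 ≤ bound (satisfied).

Check applicability: 2d = 38, n = 34.
2d − n = 4 > 0, so Plotkin applies.
Compute d/(2d−n) = 19/4 ≈ 4.7500.
⌊d/(2d−n)⌋ = 4.
Plotkin bound: M ≤ 2·4 = 8.
Given |C| = 3, check: satisfied.
This |C| is below the Plotkin bound.


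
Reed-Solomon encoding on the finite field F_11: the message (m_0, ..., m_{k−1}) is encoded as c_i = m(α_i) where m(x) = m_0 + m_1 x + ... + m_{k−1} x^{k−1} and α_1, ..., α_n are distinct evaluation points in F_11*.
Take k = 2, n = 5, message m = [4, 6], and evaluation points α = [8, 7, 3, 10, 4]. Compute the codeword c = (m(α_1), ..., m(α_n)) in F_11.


c = [8, 2, 0, 9, 6]

Message polynomial: m(x) = 4 + 6·x (mod 11).
For each evaluation point α_i, compute m(α_i) mod 11:
  α_1 = 8: Horner steps 6 → 8, so m(8) = 8.
  α_2 = 7: Horner steps 6 → 2, so m(7) = 2.
  α_3 = 3: Horner steps 6 → 0, so m(3) = 0.
  α_4 = 10: Horner steps 6 → 9, so m(10) = 9.
  α_5 = 4: Horner steps 6 → 6, so m(4) = 6.
Codeword c = [8, 2, 0, 9, 6] ∈ F_11^5.


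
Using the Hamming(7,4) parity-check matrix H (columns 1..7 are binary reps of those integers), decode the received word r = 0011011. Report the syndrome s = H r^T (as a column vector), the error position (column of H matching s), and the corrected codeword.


s = (1, 1, 0)^T, error position = 6, corrected codeword c = 0011001

Compute s = H r^T mod 2 one row at a time:
  s_1 = 1 + 0 + 1 + 1 = 3 ≡ 1 (mod 2).
  s_2 = 0 + 1 + 1 + 1 = 3 ≡ 1 (mod 2).
  s_3 = 0 + 1 + 0 + 1 = 2 ≡ 0 (mod 2).
s = (1, 1, 0)^T — this equals column 6 of H (binary 110), so error is at position 6.
Correct: flip bit 6 of r = 0011011 to get c = 0011001.


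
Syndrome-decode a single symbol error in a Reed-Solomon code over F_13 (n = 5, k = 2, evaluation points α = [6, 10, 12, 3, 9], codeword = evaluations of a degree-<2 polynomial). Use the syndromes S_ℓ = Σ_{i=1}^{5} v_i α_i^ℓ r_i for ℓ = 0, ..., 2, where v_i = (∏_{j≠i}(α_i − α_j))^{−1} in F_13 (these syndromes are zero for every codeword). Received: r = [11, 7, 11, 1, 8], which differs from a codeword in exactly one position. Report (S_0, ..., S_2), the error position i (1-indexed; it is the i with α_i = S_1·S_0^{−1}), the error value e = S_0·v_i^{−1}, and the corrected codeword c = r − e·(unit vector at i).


S = (7, 6, 7), error at position 3, error magnitude e = 6, c = [11, 7, 5, 1, 8].

Step 1: column multipliers v_i = (∏_{j≠i}(α_i − α_j))^{−1} mod 13.
  i = 1 (α = 6): (6−10)(6−12)(6−3)(6−9) = (−4)·(−6)·3·(−3) = −216 ≡ 5, so v_1 = 5^{−1} = 8 (mod 13).
  i = 2 (α = 10): (10−6)(10−12)(10−3)(10−9) = 4·(−2)·7·1 = −56 ≡ 9, so v_2 = 9^{−1} = 3 (mod 13).
  i = 3 (α = 12): (12−6)(12−10)(12−3)(12−9) = 6·2·9·3 = 324 ≡ 12, so v_3 = 12^{−1} = 12 (mod 13).
  i = 4 (α = 3): (3−6)(3−10)(3−12)(3−9) = (−3)·(−7)·(−9)·(−6) = 1134 ≡ 3, so v_4 = 3^{−1} = 9 (mod 13).
  i = 5 (α = 9): (9−6)(9−10)(9−12)(9−3) = 3·(−1)·(−3)·6 = 54 ≡ 2, so v_5 = 2^{−1} = 7 (mod 13).
  v = [8, 3, 12, 9, 7].
Step 2: syndromes of r = [11, 7, 11, 1, 8] (all sums mod 13).
  S_0 = Σ v_i r_i = 8·11 + 3·7 + 12·11 + 9·1 + 7·8 = 306 ≡ 7.
  S_1 = Σ v_i α_i r_i = 8·6·11 + 3·10·7 + 12·12·11 + 9·3·1 + 7·9·8 = 2853 ≡ 6.
  α_i^2 mod 13 = [10, 9, 1, 9, 3].
  S_2 = Σ v_i α_i^2 r_i = 8·10·11 + 3·9·7 + 12·1·11 + 9·9·1 + 7·3·8 = 1450 ≡ 7.
  S = (7, 6, 7) ≠ 0, so r is not a codeword (an error is present).
Step 3: locate the error. For a single error e at position i, S_ℓ = v_i·e·α_i^ℓ, so α_err = S_1/S_0.
  S_0^{−1} = 7^{−1} = 2 (mod 13), so α_err = 6·2 = 12 ≡ 12 = α_3. Error position i = 3.
  Consistency check: S_2/S_1 = 7·11 = 77 ≡ 12 = α_err ✓ (single-error assumption holds).
Step 4: error magnitude e = S_0/v_3 = S_0·∏_{j≠3}(α_3 − α_j) = 7·12 = 84 ≡ 6 (mod 13).
Step 5: correct position 3: c_3 = r_3 − e = 11 − 6 ≡ 5 (mod 13). Hence c = [11, 7, 5, 1, 8].
  Check: interpolating c through the α_i gives m(x) = 4 + 12·x (degree < 2) with m(α_i) = c_i for every i, so c is indeed a codeword.


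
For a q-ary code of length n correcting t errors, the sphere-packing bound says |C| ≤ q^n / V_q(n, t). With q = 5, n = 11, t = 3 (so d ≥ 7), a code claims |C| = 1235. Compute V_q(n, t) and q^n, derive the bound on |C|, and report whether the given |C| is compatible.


V_q(n, t) = 11485, q^n = 48828125, Hamming bound = 4251, |C| = 1235 ≤ bound (satisfied).

Step 1: Compute V_q(n, t) = Σ_{j=0}^3 C(n, j) (q−1)^j.
  j = 0: C(11,0)·(4)^0 = 1·1 = 1.
  j = 1: C(11,1)·(4)^1 = 11·4 = 44.
  j = 2: C(11,2)·(4)^2 = 55·16 = 880.
  j = 3: C(11,3)·(4)^3 = 165·64 = 10560.
  V_q(n, t) = 1 + 44 + 880 + 10560 = 11485.
Step 2: q^n = 5^11 = 48828125.
Step 3: Hamming bound ⌊q^n / V_q(n,t)⌋ = ⌊48828125/11485⌋ = 4251.
Step 4: Compare |C| = 1235 to 4251: satisfied.
The claimed |C| lies below the Hamming bound.


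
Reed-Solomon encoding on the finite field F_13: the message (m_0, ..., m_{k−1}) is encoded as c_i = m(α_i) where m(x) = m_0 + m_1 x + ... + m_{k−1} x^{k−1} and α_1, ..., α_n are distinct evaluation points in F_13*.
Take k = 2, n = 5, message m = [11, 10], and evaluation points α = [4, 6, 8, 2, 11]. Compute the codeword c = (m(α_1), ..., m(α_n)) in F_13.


c = [12, 6, 0, 5, 4]

Message polynomial: m(x) = 11 + 10·x (mod 13).
For each evaluation point α_i, compute m(α_i) mod 13:
  α_1 = 4: Horner steps 10 → 12, so m(4) = 12.
  α_2 = 6: Horner steps 10 → 6, so m(6) = 6.
  α_3 = 8: Horner steps 10 → 0, so m(8) = 0.
  α_4 = 2: Horner steps 10 → 5, so m(2) = 5.
  α_5 = 11: Horner steps 10 → 4, so m(11) = 4.
Codeword c = [12, 6, 0, 5, 4] ∈ F_13^5.


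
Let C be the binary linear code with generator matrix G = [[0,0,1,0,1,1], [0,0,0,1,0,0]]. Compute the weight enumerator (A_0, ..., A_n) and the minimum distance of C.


Weight distribution: A_0 = 1, A_1 = 1, A_3 = 1, A_4 = 1. Minimum distance d = 1.

Enumerate all 2^2 = 4 messages m ∈ F_2^2.
For each, compute codeword c = mG in F_2^6, then tally its weight.
  m = 00 → c = 000000, weight = 0.
  m = 10 → c = 001011, weight = 3.
  m = 01 → c = 000100, weight = 1.
  m = 11 → c = 001111, weight = 4.
Tally weights:
  weight 0: 1 codewords.
  weight 1: 1 codewords.
  weight 3: 1 codewords.
  weight 4: 1 codewords.
Minimum distance d = smallest w > 0 with A_w > 0 = 1.
Sanity: Σ A_w = 4 = 2^2 = 4 ✓.


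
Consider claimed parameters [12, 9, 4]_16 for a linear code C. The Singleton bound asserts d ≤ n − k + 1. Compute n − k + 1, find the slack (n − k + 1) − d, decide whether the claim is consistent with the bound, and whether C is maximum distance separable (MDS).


Singleton RHS = n − k + 1 = 4, slack = 0, bound satisfied, MDS.

Singleton bound: d ≤ n − k + 1.
Here n = 12, k = 9, so n − k + 1 = 4.
Given d = 4, check d ≤ 4: YES.
Slack = (n − k + 1) − d = 0.
The code is MDS (slack = 0).
Description: the claimed parameters are [12, 9, 4]_16; such a code would be MDS (meets Singleton bound).


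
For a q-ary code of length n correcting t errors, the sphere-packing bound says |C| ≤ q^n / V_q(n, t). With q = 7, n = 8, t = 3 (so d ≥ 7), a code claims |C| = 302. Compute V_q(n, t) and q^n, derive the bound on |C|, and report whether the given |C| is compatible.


V_q(n, t) = 13153, q^n = 5764801, Hamming bound = 438, |C| = 302 ≤ bound (satisfied).

Step 1: Compute V_q(n, t) = Σ_{j=0}^3 C(n, j) (q−1)^j.
  j = 0: C(8,0)·(6)^0 = 1·1 = 1.
  j = 1: C(8,1)·(6)^1 = 8·6 = 48.
  j = 2: C(8,2)·(6)^2 = 28·36 = 1008.
  j = 3: C(8,3)·(6)^3 = 56·216 = 12096.
  V_q(n, t) = 1 + 48 + 1008 + 12096 = 13153.
Step 2: q^n = 7^8 = 5764801.
Step 3: Hamming bound ⌊q^n / V_q(n,t)⌋ = ⌊5764801/13153⌋ = 438.
Step 4: Compare |C| = 302 to 438: satisfied.
The claimed |C| lies below the Hamming bound.


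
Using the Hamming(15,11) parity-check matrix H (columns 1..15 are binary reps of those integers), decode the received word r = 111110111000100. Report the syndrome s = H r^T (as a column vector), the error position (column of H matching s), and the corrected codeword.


s = (1, 0, 1, 0)^T, error position = 10, corrected codeword c = 111110111100100

Compute s = H r^T mod 2 one row at a time:
  s_1 = 1 + 1 + 0 + 0 + 0 + 1 + 0 + 0 = 3 ≡ 1 (mod 2).
  s_2 = 1 + 1 + 0 + 1 + 0 + 1 + 0 + 0 = 4 ≡ 0 (mod 2).
  s_3 = 1 + 1 + 0 + 1 + 0 + 0 + 0 + 0 = 3 ≡ 1 (mod 2).
  s_4 = 1 + 1 + 1 + 1 + 1 + 0 + 1 + 0 = 6 ≡ 0 (mod 2).
s = (1, 0, 1, 0)^T — this equals column 10 of H (binary 1010), so error is at position 10.
Correct: flip bit 10 of r = 111110111000100 to get c = 111110111100100.


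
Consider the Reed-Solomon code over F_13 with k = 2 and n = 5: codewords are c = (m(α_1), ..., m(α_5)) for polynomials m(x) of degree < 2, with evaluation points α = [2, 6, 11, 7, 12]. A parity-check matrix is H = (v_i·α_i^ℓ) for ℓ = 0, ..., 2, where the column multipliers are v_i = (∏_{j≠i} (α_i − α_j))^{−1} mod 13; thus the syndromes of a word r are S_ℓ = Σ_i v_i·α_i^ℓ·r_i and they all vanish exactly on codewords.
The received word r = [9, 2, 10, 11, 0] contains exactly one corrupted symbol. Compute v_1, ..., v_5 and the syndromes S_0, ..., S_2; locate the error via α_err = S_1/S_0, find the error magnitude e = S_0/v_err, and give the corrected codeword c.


S = (2, 12, 7), error at position 2, error magnitude e = 7, c = [9, 8, 10, 11, 0].

Step 1: column multipliers v_i = (∏_{j≠i}(α_i − α_j))^{−1} mod 13.
  i = 1 (α = 2): (2−6)(2−11)(2−7)(2−12) = (−4)·(−9)·(−5)·(−10) = 1800 ≡ 6, so v_1 = 6^{−1} = 11 (mod 13).
  i = 2 (α = 6): (6−2)(6−11)(6−7)(6−12) = 4·(−5)·(−1)·(−6) = −120 ≡ 10, so v_2 = 10^{−1} = 4 (mod 13).
  i = 3 (α = 11): (11−2)(11−6)(11−7)(11−12) = 9·5·4·(−1) = −180 ≡ 2, so v_3 = 2^{−1} = 7 (mod 13).
  i = 4 (α = 7): (7−2)(7−6)(7−11)(7−12) = 5·1·(−4)·(−5) = 100 ≡ 9, so v_4 = 9^{−1} = 3 (mod 13).
  i = 5 (α = 12): (12−2)(12−6)(12−11)(12−7) = 10·6·1·5 = 300 ≡ 1, so v_5 = 1^{−1} = 1 (mod 13).
  v = [11, 4, 7, 3, 1].
Step 2: syndromes of r = [9, 2, 10, 11, 0] (all sums mod 13).
  S_0 = Σ v_i r_i = 11·9 + 4·2 + 7·10 + 3·11 + 1·0 = 210 ≡ 2.
  S_1 = Σ v_i α_i r_i = 11·2·9 + 4·6·2 + 7·11·10 + 3·7·11 + 1·12·0 = 1247 ≡ 12.
  α_i^2 mod 13 = [4, 10, 4, 10, 1].
  S_2 = Σ v_i α_i^2 r_i = 11·4·9 + 4·10·2 + 7·4·10 + 3·10·11 + 1·1·0 = 1086 ≡ 7.
  S = (2, 12, 7) ≠ 0, so r is not a codeword (an error is present).
Step 3: locate the error. For a single error e at position i, S_ℓ = v_i·e·α_i^ℓ, so α_err = S_1/S_0.
  S_0^{−1} = 2^{−1} = 7 (mod 13), so α_err = 12·7 = 84 ≡ 6 = α_2. Error position i = 2.
  Consistency check: S_2/S_1 = 7·12 = 84 ≡ 6 = α_err ✓ (single-error assumption holds).
Step 4: error magnitude e = S_0/v_2 = S_0·∏_{j≠2}(α_2 − α_j) = 2·10 = 20 ≡ 7 (mod 13).
Step 5: correct position 2: c_2 = r_2 − e = 2 − 7 ≡ 8 (mod 13). Hence c = [9, 8, 10, 11, 0].
  Check: interpolating c through the α_i gives m(x) = 3 + 3·x (degree < 2) with m(α_i) = c_i for every i, so c is indeed a codeword.


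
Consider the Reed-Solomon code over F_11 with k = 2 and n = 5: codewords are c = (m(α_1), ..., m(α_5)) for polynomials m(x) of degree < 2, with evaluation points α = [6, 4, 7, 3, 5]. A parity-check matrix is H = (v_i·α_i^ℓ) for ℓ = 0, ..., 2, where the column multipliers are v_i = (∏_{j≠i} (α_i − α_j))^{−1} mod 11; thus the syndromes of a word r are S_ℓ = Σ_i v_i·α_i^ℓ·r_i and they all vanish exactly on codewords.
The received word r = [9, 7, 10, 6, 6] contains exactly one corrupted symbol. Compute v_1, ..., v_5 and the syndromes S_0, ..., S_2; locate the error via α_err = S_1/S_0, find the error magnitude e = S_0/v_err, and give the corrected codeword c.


S = (5, 3, 4), error at position 5, error magnitude e = 9, c = [9, 7, 10, 6, 8].

Step 1: column multipliers v_i = (∏_{j≠i}(α_i − α_j))^{−1} mod 11.
  i = 1 (α = 6): (6−4)(6−7)(6−3)(6−5) = 2·(−1)·3·1 = −6 ≡ 5, so v_1 = 5^{−1} = 9 (mod 11).
  i = 2 (α = 4): (4−6)(4−7)(4−3)(4−5) = (−2)·(−3)·1·(−1) = −6 ≡ 5, so v_2 = 5^{−1} = 9 (mod 11).
  i = 3 (α = 7): (7−6)(7−4)(7−3)(7−5) = 1·3·4·2 = 24 ≡ 2, so v_3 = 2^{−1} = 6 (mod 11).
  i = 4 (α = 3): (3−6)(3−4)(3−7)(3−5) = (−3)·(−1)·(−4)·(−2) = 24 ≡ 2, so v_4 = 2^{−1} = 6 (mod 11).
  i = 5 (α = 5): (5−6)(5−4)(5−7)(5−3) = (−1)·1·(−2)·2 = 4 ≡ 4, so v_5 = 4^{−1} = 3 (mod 11).
  v = [9, 9, 6, 6, 3].
Step 2: syndromes of r = [9, 7, 10, 6, 6] (all sums mod 11).
  S_0 = Σ v_i r_i = 9·9 + 9·7 + 6·10 + 6·6 + 3·6 = 258 ≡ 5.
  S_1 = Σ v_i α_i r_i = 9·6·9 + 9·4·7 + 6·7·10 + 6·3·6 + 3·5·6 = 1356 ≡ 3.
  α_i^2 mod 11 = [3, 5, 5, 9, 3].
  S_2 = Σ v_i α_i^2 r_i = 9·3·9 + 9·5·7 + 6·5·10 + 6·9·6 + 3·3·6 = 1236 ≡ 4.
  S = (5, 3, 4) ≠ 0, so r is not a codeword (an error is present).
Step 3: locate the error. For a single error e at position i, S_ℓ = v_i·e·α_i^ℓ, so α_err = S_1/S_0.
  S_0^{−1} = 5^{−1} = 9 (mod 11), so α_err = 3·9 = 27 ≡ 5 = α_5. Error position i = 5.
  Consistency check: S_2/S_1 = 4·4 = 16 ≡ 5 = α_err ✓ (single-error assumption holds).
Step 4: error magnitude e = S_0/v_5 = S_0·∏_{j≠5}(α_5 − α_j) = 5·4 = 20 ≡ 9 (mod 11).
Step 5: correct position 5: c_5 = r_5 − e = 6 − 9 ≡ 8 (mod 11). Hence c = [9, 7, 10, 6, 8].
  Check: interpolating c through the α_i gives m(x) = 3 + 1·x (degree < 2) with m(α_i) = c_i for every i, so c is indeed a codeword.


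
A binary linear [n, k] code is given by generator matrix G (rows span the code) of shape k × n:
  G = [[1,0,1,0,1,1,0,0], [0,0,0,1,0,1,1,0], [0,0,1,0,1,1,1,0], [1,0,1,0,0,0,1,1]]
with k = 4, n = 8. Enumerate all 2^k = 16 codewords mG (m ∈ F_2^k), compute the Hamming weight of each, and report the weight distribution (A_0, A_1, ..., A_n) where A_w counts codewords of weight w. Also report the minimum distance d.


Weight distribution: A_0 = 1, A_2 = 2, A_3 = 4, A_4 = 5, A_5 = 4. Minimum distance d = 2.

Enumerate all 2^4 = 16 messages m ∈ F_2^4.
For each, compute codeword c = mG in F_2^8, then tally its weight.
  m = 0000 → c = 00000000, weight = 0.
  m = 1000 → c = 10101100, weight = 4.
  m = 0100 → c = 00010110, weight = 3.
  m = 1100 → c = 10111010, weight = 5.
  m = 0010 → c = 00101110, weight = 4.
  m = 1010 → c = 10000010, weight = 2.
  m = 0110 → c = 00111000, weight = 3.
  m = 1110 → c = 10010100, weight = 3.
  m = 0001 → c = 10100011, weight = 4.
  m = 1001 → c = 00001111, weight = 4.
  m = 0101 → c = 10110101, weight = 5.
  m = 1101 → c = 00011001, weight = 3.
  m = 0011 → c = 10001101, weight = 4.
  m = 1011 → c = 00100001, weight = 2.
  m = 0111 → c = 10011011, weight = 5.
  m = 1111 → c = 00110111, weight = 5.
Tally weights:
  weight 0: 1 codewords.
  weight 2: 2 codewords.
  weight 3: 4 codewords.
  weight 4: 5 codewords.
  weight 5: 4 codewords.
Minimum distance d = smallest w > 0 with A_w > 0 = 2.
Sanity: Σ A_w = 16 = 2^4 = 16 ✓.


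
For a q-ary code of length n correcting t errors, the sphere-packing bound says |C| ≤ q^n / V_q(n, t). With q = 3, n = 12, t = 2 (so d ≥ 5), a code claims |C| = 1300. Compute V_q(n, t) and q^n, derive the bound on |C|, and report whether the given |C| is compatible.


V_q(n, t) = 289, q^n = 531441, Hamming bound = 1838, |C| = 1300 ≤ bound (satisfied).

Step 1: Compute V_q(n, t) = Σ_{j=0}^2 C(n, j) (q−1)^j.
  j = 0: C(12,0)·(2)^0 = 1·1 = 1.
  j = 1: C(12,1)·(2)^1 = 12·2 = 24.
  j = 2: C(12,2)·(2)^2 = 66·4 = 264.
  V_q(n, t) = 1 + 24 + 264 = 289.
Step 2: q^n = 3^12 = 531441.
Step 3: Hamming bound ⌊q^n / V_q(n,t)⌋ = ⌊531441/289⌋ = 1838.
Step 4: Compare |C| = 1300 to 1838: satisfied.
The claimed |C| lies below the Hamming bound.


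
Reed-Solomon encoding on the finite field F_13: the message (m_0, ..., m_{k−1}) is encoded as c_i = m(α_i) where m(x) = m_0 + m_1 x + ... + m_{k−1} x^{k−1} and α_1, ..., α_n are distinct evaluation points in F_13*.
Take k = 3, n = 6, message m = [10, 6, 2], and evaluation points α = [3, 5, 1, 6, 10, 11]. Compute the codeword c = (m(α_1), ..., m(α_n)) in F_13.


c = [7, 12, 5, 1, 10, 6]

Message polynomial: m(x) = 10 + 6·x + 2·x^2 (mod 13).
For each evaluation point α_i, compute m(α_i) mod 13:
  α_1 = 3: Horner steps 2 → 12 → 7, so m(3) = 7.
  α_2 = 5: Horner steps 2 → 3 → 12, so m(5) = 12.
  α_3 = 1: Horner steps 2 → 8 → 5, so m(1) = 5.
  α_4 = 6: Horner steps 2 → 5 → 1, so m(6) = 1.
  α_5 = 10: Horner steps 2 → 0 → 10, so m(10) = 10.
  α_6 = 11: Horner steps 2 → 2 → 6, so m(11) = 6.
Codeword c = [7, 12, 5, 1, 10, 6] ∈ F_13^6.


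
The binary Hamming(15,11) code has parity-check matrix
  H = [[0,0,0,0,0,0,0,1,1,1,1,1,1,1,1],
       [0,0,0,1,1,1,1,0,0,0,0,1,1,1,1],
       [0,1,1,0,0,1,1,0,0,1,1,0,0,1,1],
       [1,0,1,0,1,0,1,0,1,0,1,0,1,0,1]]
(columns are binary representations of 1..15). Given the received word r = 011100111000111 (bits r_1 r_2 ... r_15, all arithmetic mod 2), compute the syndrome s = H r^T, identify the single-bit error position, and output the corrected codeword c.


s = (1, 1, 1, 1)^T, error position = 15, corrected codeword c = 011100111000110

Compute s = H r^T mod 2 one row at a time:
  s_1 = 1 + 1 + 0 + 0 + 0 + 1 + 1 + 1 = 5 ≡ 1 (mod 2).
  s_2 = 1 + 0 + 0 + 1 + 0 + 1 + 1 + 1 = 5 ≡ 1 (mod 2).
  s_3 = 1 + 1 + 0 + 1 + 0 + 0 + 1 + 1 = 5 ≡ 1 (mod 2).
  s_4 = 0 + 1 + 0 + 1 + 1 + 0 + 1 + 1 = 5 ≡ 1 (mod 2).
s = (1, 1, 1, 1)^T — this equals column 15 of H (binary 1111), so error is at position 15.
Correct: flip bit 15 of r = 011100111000111 to get c = 011100111000110.


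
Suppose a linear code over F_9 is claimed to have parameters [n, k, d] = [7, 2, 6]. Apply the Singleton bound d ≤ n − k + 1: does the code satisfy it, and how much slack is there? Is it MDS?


Singleton RHS = n − k + 1 = 6, slack = 0, bound satisfied, MDS.

Singleton bound: d ≤ n − k + 1.
Here n = 7, k = 2, so n − k + 1 = 6.
Given d = 6, check d ≤ 6: YES.
Slack = (n − k + 1) − d = 0.
The code is MDS (slack = 0).
Description: the claimed parameters are [7, 2, 6]_9; such a code would be MDS (meets Singleton bound).


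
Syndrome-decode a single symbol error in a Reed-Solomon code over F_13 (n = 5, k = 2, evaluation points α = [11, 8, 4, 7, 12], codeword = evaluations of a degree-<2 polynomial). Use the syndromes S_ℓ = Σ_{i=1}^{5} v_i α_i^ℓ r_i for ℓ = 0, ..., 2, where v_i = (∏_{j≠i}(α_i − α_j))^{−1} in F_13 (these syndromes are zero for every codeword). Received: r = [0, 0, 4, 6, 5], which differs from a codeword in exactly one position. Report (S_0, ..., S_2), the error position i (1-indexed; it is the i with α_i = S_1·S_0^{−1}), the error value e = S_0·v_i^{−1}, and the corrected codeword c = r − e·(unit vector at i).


S = (6, 9, 7), error at position 2, error magnitude e = 2, c = [0, 11, 4, 6, 5].

Step 1: column multipliers v_i = (∏_{j≠i}(α_i − α_j))^{−1} mod 13.
  i = 1 (α = 11): (11−8)(11−4)(11−7)(11−12) = 3·7·4·(−1) = −84 ≡ 7, so v_1 = 7^{−1} = 2 (mod 13).
  i = 2 (α = 8): (8−11)(8−4)(8−7)(8−12) = (−3)·4·1·(−4) = 48 ≡ 9, so v_2 = 9^{−1} = 3 (mod 13).
  i = 3 (α = 4): (4−11)(4−8)(4−7)(4−12) = (−7)·(−4)·(−3)·(−8) = 672 ≡ 9, so v_3 = 9^{−1} = 3 (mod 13).
  i = 4 (α = 7): (7−11)(7−8)(7−4)(7−12) = (−4)·(−1)·3·(−5) = −60 ≡ 5, so v_4 = 5^{−1} = 8 (mod 13).
  i = 5 (α = 12): (12−11)(12−8)(12−4)(12−7) = 1·4·8·5 = 160 ≡ 4, so v_5 = 4^{−1} = 10 (mod 13).
  v = [2, 3, 3, 8, 10].
Step 2: syndromes of r = [0, 0, 4, 6, 5] (all sums mod 13).
  S_0 = Σ v_i r_i = 2·0 + 3·0 + 3·4 + 8·6 + 10·5 = 110 ≡ 6.
  S_1 = Σ v_i α_i r_i = 2·11·0 + 3·8·0 + 3·4·4 + 8·7·6 + 10·12·5 = 984 ≡ 9.
  α_i^2 mod 13 = [4, 12, 3, 10, 1].
  S_2 = Σ v_i α_i^2 r_i = 2·4·0 + 3·12·0 + 3·3·4 + 8·10·6 + 10·1·5 = 566 ≡ 7.
  S = (6, 9, 7) ≠ 0, so r is not a codeword (an error is present).
Step 3: locate the error. For a single error e at position i, S_ℓ = v_i·e·α_i^ℓ, so α_err = S_1/S_0.
  S_0^{−1} = 6^{−1} = 11 (mod 13), so α_err = 9·11 = 99 ≡ 8 = α_2. Error position i = 2.
  Consistency check: S_2/S_1 = 7·3 = 21 ≡ 8 = α_err ✓ (single-error assumption holds).
Step 4: error magnitude e = S_0/v_2 = S_0·∏_{j≠2}(α_2 − α_j) = 6·9 = 54 ≡ 2 (mod 13).
Step 5: correct position 2: c_2 = r_2 − e = 0 − 2 ≡ 11 (mod 13). Hence c = [0, 11, 4, 6, 5].
  Check: interpolating c through the α_i gives m(x) = 10 + 5·x (degree < 2) with m(α_i) = c_i for every i, so c is indeed a codeword.


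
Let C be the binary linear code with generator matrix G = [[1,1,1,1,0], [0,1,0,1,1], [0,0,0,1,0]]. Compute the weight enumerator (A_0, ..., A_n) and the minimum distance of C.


Weight distribution: A_0 = 1, A_1 = 1, A_2 = 1, A_3 = 3, A_4 = 2. Minimum distance d = 1.

Enumerate all 2^3 = 8 messages m ∈ F_2^3.
For each, compute codeword c = mG in F_2^5, then tally its weight.
  m = 000 → c = 00000, weight = 0.
  m = 100 → c = 11110, weight = 4.
  m = 010 → c = 01011, weight = 3.
  m = 110 → c = 10101, weight = 3.
  m = 001 → c = 00010, weight = 1.
  m = 101 → c = 11100, weight = 3.
  m = 011 → c = 01001, weight = 2.
  m = 111 → c = 10111, weight = 4.
Tally weights:
  weight 0: 1 codewords.
  weight 1: 1 codewords.
  weight 2: 1 codewords.
  weight 3: 3 codewords.
  weight 4: 2 codewords.
Minimum distance d = smallest w > 0 with A_w > 0 = 1.
Sanity: Σ A_w = 8 = 2^3 = 8 ✓.


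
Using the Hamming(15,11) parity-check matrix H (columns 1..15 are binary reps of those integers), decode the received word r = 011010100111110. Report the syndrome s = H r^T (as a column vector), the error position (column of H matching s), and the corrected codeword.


s = (1, 1, 0, 1)^T, error position = 13, corrected codeword c = 011010100111010

Compute s = H r^T mod 2 one row at a time:
  s_1 = 0 + 0 + 1 + 1 + 1 + 1 + 1 + 0 = 5 ≡ 1 (mod 2).
  s_2 = 0 + 1 + 0 + 1 + 1 + 1 + 1 + 0 = 5 ≡ 1 (mod 2).
  s_3 = 1 + 1 + 0 + 1 + 1 + 1 + 1 + 0 = 6 ≡ 0 (mod 2).
  s_4 = 0 + 1 + 1 + 1 + 0 + 1 + 1 + 0 = 5 ≡ 1 (mod 2).
s = (1, 1, 0, 1)^T — this equals column 13 of H (binary 1101), so error is at position 13.
Correct: flip bit 13 of r = 011010100111110 to get c = 011010100111010.


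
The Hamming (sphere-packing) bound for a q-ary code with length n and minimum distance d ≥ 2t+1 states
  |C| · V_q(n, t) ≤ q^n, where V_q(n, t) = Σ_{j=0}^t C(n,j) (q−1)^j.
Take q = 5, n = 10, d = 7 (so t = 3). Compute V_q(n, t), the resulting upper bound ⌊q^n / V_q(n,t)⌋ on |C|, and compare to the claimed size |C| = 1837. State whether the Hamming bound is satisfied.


V_q(n, t) = 8441, q^n = 9765625, Hamming bound = 1156, |C| = 1837 > bound (violated).

Step 1: Compute V_q(n, t) = Σ_{j=0}^3 C(n, j) (q−1)^j.
  j = 0: C(10,0)·(4)^0 = 1·1 = 1.
  j = 1: C(10,1)·(4)^1 = 10·4 = 40.
  j = 2: C(10,2)·(4)^2 = 45·16 = 720.
  j = 3: C(10,3)·(4)^3 = 120·64 = 7680.
  V_q(n, t) = 1 + 40 + 720 + 7680 = 8441.
Step 2: q^n = 5^10 = 9765625.
Step 3: Hamming bound ⌊q^n / V_q(n,t)⌋ = ⌊9765625/8441⌋ = 1156.
Step 4: Compare |C| = 1837 to 1156: violated.
The claimed |C| lies above the Hamming bound, so no 5-ary code of length 10 with d ≥ 7 can have 1837 codewords.


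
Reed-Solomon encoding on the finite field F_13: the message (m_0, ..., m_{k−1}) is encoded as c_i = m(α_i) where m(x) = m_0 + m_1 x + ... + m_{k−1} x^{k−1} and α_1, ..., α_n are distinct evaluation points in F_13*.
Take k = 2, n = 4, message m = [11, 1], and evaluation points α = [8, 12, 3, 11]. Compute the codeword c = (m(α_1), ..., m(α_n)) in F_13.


c = [6, 10, 1, 9]

Message polynomial: m(x) = 11 + 1·x (mod 13).
For each evaluation point α_i, compute m(α_i) mod 13:
  α_1 = 8: Horner steps 1 → 6, so m(8) = 6.
  α_2 = 12: Horner steps 1 → 10, so m(12) = 10.
  α_3 = 3: Horner steps 1 → 1, so m(3) = 1.
  α_4 = 11: Horner steps 1 → 9, so m(11) = 9.
Codeword c = [6, 10, 1, 9] ∈ F_13^4.


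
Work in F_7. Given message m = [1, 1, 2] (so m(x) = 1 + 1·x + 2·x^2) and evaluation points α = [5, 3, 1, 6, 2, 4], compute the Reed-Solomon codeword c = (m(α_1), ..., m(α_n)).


c = [0, 1, 4, 2, 4, 2]

Message polynomial: m(x) = 1 + 1·x + 2·x^2 (mod 7).
For each evaluation point α_i, compute m(α_i) mod 7:
  α_1 = 5: Horner steps 2 → 4 → 0, so m(5) = 0.
  α_2 = 3: Horner steps 2 → 0 → 1, so m(3) = 1.
  α_3 = 1: Horner steps 2 → 3 → 4, so m(1) = 4.
  α_4 = 6: Horner steps 2 → 6 → 2, so m(6) = 2.
  α_5 = 2: Horner steps 2 → 5 → 4, so m(2) = 4.
  α_6 = 4: Horner steps 2 → 2 → 2, so m(4) = 2.
Codeword c = [0, 1, 4, 2, 4, 2] ∈ F_7^6.


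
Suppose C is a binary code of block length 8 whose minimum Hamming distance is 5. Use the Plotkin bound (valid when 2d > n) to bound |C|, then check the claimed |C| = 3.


Plotkin bound M ≤ 4; given |C| = 3 ≤ bound (satisfied).

Check applicability: 2d = 10, n = 8.
2d − n = 2 > 0, so Plotkin applies.
Compute d/(2d−n) = 5/2 ≈ 2.5000.
⌊d/(2d−n)⌋ = 2.
Plotkin bound: M ≤ 2·2 = 4.
Given |C| = 3, check: satisfied.
This |C| is below the Plotkin bound.


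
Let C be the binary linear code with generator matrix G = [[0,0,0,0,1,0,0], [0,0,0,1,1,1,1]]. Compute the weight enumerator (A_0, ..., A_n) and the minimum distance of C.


Weight distribution: A_0 = 1, A_1 = 1, A_3 = 1, A_4 = 1. Minimum distance d = 1.

Enumerate all 2^2 = 4 messages m ∈ F_2^2.
For each, compute codeword c = mG in F_2^7, then tally its weight.
  m = 00 → c = 0000000, weight = 0.
  m = 10 → c = 0000100, weight = 1.
  m = 01 → c = 0001111, weight = 4.
  m = 11 → c = 0001011, weight = 3.
Tally weights:
  weight 0: 1 codewords.
  weight 1: 1 codewords.
  weight 3: 1 codewords.
  weight 4: 1 codewords.
Minimum distance d = smallest w > 0 with A_w > 0 = 1.
Sanity: Σ A_w = 4 = 2^2 = 4 ✓.


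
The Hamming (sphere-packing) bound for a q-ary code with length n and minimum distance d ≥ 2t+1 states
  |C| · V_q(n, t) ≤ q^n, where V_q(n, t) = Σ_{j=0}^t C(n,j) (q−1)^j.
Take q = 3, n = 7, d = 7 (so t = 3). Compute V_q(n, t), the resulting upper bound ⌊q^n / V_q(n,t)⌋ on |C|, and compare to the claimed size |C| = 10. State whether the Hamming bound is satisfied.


V_q(n, t) = 379, q^n = 2187, Hamming bound = 5, |C| = 10 > bound (violated).

Step 1: Compute V_q(n, t) = Σ_{j=0}^3 C(n, j) (q−1)^j.
  j = 0: C(7,0)·(2)^0 = 1·1 = 1.
  j = 1: C(7,1)·(2)^1 = 7·2 = 14.
  j = 2: C(7,2)·(2)^2 = 21·4 = 84.
  j = 3: C(7,3)·(2)^3 = 35·8 = 280.
  V_q(n, t) = 1 + 14 + 84 + 280 = 379.
Step 2: q^n = 3^7 = 2187.
Step 3: Hamming bound ⌊q^n / V_q(n,t)⌋ = ⌊2187/379⌋ = 5.
Step 4: Compare |C| = 10 to 5: violated.
The claimed |C| lies above the Hamming bound, so no 3-ary code of length 7 with d ≥ 7 can have 10 codewords.


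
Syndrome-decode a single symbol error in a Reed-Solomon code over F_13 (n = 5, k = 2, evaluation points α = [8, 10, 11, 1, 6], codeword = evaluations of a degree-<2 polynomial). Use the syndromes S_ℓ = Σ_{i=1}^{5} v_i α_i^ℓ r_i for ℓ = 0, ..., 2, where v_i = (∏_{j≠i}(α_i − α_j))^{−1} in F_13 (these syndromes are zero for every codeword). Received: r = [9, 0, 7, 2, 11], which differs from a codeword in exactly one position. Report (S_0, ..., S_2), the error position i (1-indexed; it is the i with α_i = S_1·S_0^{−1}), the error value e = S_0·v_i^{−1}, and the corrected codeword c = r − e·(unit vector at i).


S = (6, 9, 7), error at position 1, error magnitude e = 10, c = [12, 0, 7, 2, 11].

Step 1: column multipliers v_i = (∏_{j≠i}(α_i − α_j))^{−1} mod 13.
  i = 1 (α = 8): (8−10)(8−11)(8−1)(8−6) = (−2)·(−3)·7·2 = 84 ≡ 6, so v_1 = 6^{−1} = 11 (mod 13).
  i = 2 (α = 10): (10−8)(10−11)(10−1)(10−6) = 2·(−1)·9·4 = −72 ≡ 6, so v_2 = 6^{−1} = 11 (mod 13).
  i = 3 (α = 11): (11−8)(11−10)(11−1)(11−6) = 3·1·10·5 = 150 ≡ 7, so v_3 = 7^{−1} = 2 (mod 13).
  i = 4 (α = 1): (1−8)(1−10)(1−11)(1−6) = (−7)·(−9)·(−10)·(−5) = 3150 ≡ 4, so v_4 = 4^{−1} = 10 (mod 13).
  i = 5 (α = 6): (6−8)(6−10)(6−11)(6−1) = (−2)·(−4)·(−5)·5 = −200 ≡ 8, so v_5 = 8^{−1} = 5 (mod 13).
  v = [11, 11, 2, 10, 5].
Step 2: syndromes of r = [9, 0, 7, 2, 11] (all sums mod 13).
  S_0 = Σ v_i r_i = 11·9 + 11·0 + 2·7 + 10·2 + 5·11 = 188 ≡ 6.
  S_1 = Σ v_i α_i r_i = 11·8·9 + 11·10·0 + 2·11·7 + 10·1·2 + 5·6·11 = 1296 ≡ 9.
  α_i^2 mod 13 = [12, 9, 4, 1, 10].
  S_2 = Σ v_i α_i^2 r_i = 11·12·9 + 11·9·0 + 2·4·7 + 10·1·2 + 5·10·11 = 1814 ≡ 7.
  S = (6, 9, 7) ≠ 0, so r is not a codeword (an error is present).
Step 3: locate the error. For a single error e at position i, S_ℓ = v_i·e·α_i^ℓ, so α_err = S_1/S_0.
  S_0^{−1} = 6^{−1} = 11 (mod 13), so α_err = 9·11 = 99 ≡ 8 = α_1. Error position i = 1.
  Consistency check: S_2/S_1 = 7·3 = 21 ≡ 8 = α_err ✓ (single-error assumption holds).
Step 4: error magnitude e = S_0/v_1 = S_0·∏_{j≠1}(α_1 − α_j) = 6·6 = 36 ≡ 10 (mod 13).
Step 5: correct position 1: c_1 = r_1 − e = 9 − 10 ≡ 12 (mod 13). Hence c = [12, 0, 7, 2, 11].
  Check: interpolating c through the α_i gives m(x) = 8 + 7·x (degree < 2) with m(α_i) = c_i for every i, so c is indeed a codeword.


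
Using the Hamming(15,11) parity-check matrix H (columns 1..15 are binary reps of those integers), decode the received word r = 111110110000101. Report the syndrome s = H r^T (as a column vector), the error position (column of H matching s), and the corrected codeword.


s = (1, 1, 0, 0)^T, error position = 12, corrected codeword c = 111110110001101

Compute s = H r^T mod 2 one row at a time:
  s_1 = 1 + 0 + 0 + 0 + 0 + 1 + 0 + 1 = 3 ≡ 1 (mod 2).
  s_2 = 1 + 1 + 0 + 1 + 0 + 1 + 0 + 1 = 5 ≡ 1 (mod 2).
  s_3 = 1 + 1 + 0 + 1 + 0 + 0 + 0 + 1 = 4 ≡ 0 (mod 2).
  s_4 = 1 + 1 + 1 + 1 + 0 + 0 + 1 + 1 = 6 ≡ 0 (mod 2).
s = (1, 1, 0, 0)^T — this equals column 12 of H (binary 1100), so error is at position 12.
Correct: flip bit 12 of r = 111110110000101 to get c = 111110110001101.


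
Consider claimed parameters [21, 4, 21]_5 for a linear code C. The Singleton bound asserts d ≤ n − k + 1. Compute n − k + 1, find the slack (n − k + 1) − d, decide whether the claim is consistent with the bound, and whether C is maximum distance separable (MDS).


Singleton RHS = n − k + 1 = 18, slack = -3, bound violated (no such code; not MDS).

Singleton bound: d ≤ n − k + 1.
Here n = 21, k = 4, so n − k + 1 = 18.
Given d = 21, check d ≤ 18: NO.
Slack = (n − k + 1) − d = -3.
The slack is negative: d = 21 exceeds n − k + 1 = 18 by 3, so the Singleton bound is violated and no linear [21, 4, 21]_5 code can exist. In particular it is not MDS (MDS requires d = n − k + 1 exactly).
Description: the claimed parameters are [21, 4, 21]_5; such a code would be impossible (violates the Singleton bound).


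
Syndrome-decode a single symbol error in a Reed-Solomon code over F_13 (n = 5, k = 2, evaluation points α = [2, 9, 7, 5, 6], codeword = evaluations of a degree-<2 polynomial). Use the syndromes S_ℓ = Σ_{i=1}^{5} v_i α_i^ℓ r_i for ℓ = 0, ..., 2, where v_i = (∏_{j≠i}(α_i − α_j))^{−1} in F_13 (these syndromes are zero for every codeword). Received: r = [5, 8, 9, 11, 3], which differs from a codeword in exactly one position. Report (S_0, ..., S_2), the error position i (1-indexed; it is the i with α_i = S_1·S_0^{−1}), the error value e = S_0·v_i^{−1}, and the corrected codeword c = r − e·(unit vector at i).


S = (7, 9, 6), error at position 4, error magnitude e = 1, c = [5, 8, 9, 10, 3].

Step 1: column multipliers v_i = (∏_{j≠i}(α_i − α_j))^{−1} mod 13.
  i = 1 (α = 2): (2−9)(2−7)(2−5)(2−6) = (−7)·(−5)·(−3)·(−4) = 420 ≡ 4, so v_1 = 4^{−1} = 10 (mod 13).
  i = 2 (α = 9): (9−2)(9−7)(9−5)(9−6) = 7·2·4·3 = 168 ≡ 12, so v_2 = 12^{−1} = 12 (mod 13).
  i = 3 (α = 7): (7−2)(7−9)(7−5)(7−6) = 5·(−2)·2·1 = −20 ≡ 6, so v_3 = 6^{−1} = 11 (mod 13).
  i = 4 (α = 5): (5−2)(5−9)(5−7)(5−6) = 3·(−4)·(−2)·(−1) = −24 ≡ 2, so v_4 = 2^{−1} = 7 (mod 13).
  i = 5 (α = 6): (6−2)(6−9)(6−7)(6−5) = 4·(−3)·(−1)·1 = 12 ≡ 12, so v_5 = 12^{−1} = 12 (mod 13).
  v = [10, 12, 11, 7, 12].
Step 2: syndromes of r = [5, 8, 9, 11, 3] (all sums mod 13).
  S_0 = Σ v_i r_i = 10·5 + 12·8 + 11·9 + 7·11 + 12·3 = 358 ≡ 7.
  S_1 = Σ v_i α_i r_i = 10·2·5 + 12·9·8 + 11·7·9 + 7·5·11 + 12·6·3 = 2258 ≡ 9.
  α_i^2 mod 13 = [4, 3, 10, 12, 10].
  S_2 = Σ v_i α_i^2 r_i = 10·4·5 + 12·3·8 + 11·10·9 + 7·12·11 + 12·10·3 = 2762 ≡ 6.
  S = (7, 9, 6) ≠ 0, so r is not a codeword (an error is present).
Step 3: locate the error. For a single error e at position i, S_ℓ = v_i·e·α_i^ℓ, so α_err = S_1/S_0.
  S_0^{−1} = 7^{−1} = 2 (mod 13), so α_err = 9·2 = 18 ≡ 5 = α_4. Error position i = 4.
  Consistency check: S_2/S_1 = 6·3 = 18 ≡ 5 = α_err ✓ (single-error assumption holds).
Step 4: error magnitude e = S_0/v_4 = S_0·∏_{j≠4}(α_4 − α_j) = 7·2 = 14 ≡ 1 (mod 13).
Step 5: correct position 4: c_4 = r_4 − e = 11 − 1 ≡ 10 (mod 13). Hence c = [5, 8, 9, 10, 3].
  Check: interpolating c through the α_i gives m(x) = 6 + 6·x (degree < 2) with m(α_i) = c_i for every i, so c is indeed a codeword.


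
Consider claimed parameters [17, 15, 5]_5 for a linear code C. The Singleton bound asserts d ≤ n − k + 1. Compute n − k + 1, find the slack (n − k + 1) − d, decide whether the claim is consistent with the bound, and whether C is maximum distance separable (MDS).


Singleton RHS = n − k + 1 = 3, slack = -2, bound violated (no such code; not MDS).

Singleton bound: d ≤ n − k + 1.
Here n = 17, k = 15, so n − k + 1 = 3.
Given d = 5, check d ≤ 3: NO.
Slack = (n − k + 1) − d = -2.
The slack is negative: d = 5 exceeds n − k + 1 = 3 by 2, so the Singleton bound is violated and no linear [17, 15, 5]_5 code can exist. In particular it is not MDS (MDS requires d = n − k + 1 exactly).
Description: the claimed parameters are [17, 15, 5]_5; such a code would be impossible (violates the Singleton bound).


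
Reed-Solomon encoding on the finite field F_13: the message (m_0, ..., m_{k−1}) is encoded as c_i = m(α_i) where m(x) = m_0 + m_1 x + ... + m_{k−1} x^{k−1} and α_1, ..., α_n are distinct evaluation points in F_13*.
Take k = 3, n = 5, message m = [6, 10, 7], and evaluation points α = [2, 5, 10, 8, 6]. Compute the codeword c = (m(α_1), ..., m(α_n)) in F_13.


c = [2, 10, 0, 1, 6]

Message polynomial: m(x) = 6 + 10·x + 7·x^2 (mod 13).
For each evaluation point α_i, compute m(α_i) mod 13:
  α_1 = 2: Horner steps 7 → 11 → 2, so m(2) = 2.
  α_2 = 5: Horner steps 7 → 6 → 10, so m(5) = 10.
  α_3 = 10: Horner steps 7 → 2 → 0, so m(10) = 0.
  α_4 = 8: Horner steps 7 → 1 → 1, so m(8) = 1.
  α_5 = 6: Horner steps 7 → 0 → 6, so m(6) = 6.
Codeword c = [2, 10, 0, 1, 6] ∈ F_13^5.


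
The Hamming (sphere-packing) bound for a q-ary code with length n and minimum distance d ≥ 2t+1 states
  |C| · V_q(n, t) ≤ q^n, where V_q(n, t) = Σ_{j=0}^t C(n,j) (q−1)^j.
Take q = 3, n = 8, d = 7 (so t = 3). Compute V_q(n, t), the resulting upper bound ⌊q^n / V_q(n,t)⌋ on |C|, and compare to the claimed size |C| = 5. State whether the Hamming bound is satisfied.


V_q(n, t) = 577, q^n = 6561, Hamming bound = 11, |C| = 5 ≤ bound (satisfied).

Step 1: Compute V_q(n, t) = Σ_{j=0}^3 C(n, j) (q−1)^j.
  j = 0: C(8,0)·(2)^0 = 1·1 = 1.
  j = 1: C(8,1)·(2)^1 = 8·2 = 16.
  j = 2: C(8,2)·(2)^2 = 28·4 = 112.
  j = 3: C(8,3)·(2)^3 = 56·8 = 448.
  V_q(n, t) = 1 + 16 + 112 + 448 = 577.
Step 2: q^n = 3^8 = 6561.
Step 3: Hamming bound ⌊q^n / V_q(n,t)⌋ = ⌊6561/577⌋ = 11.
Step 4: Compare |C| = 5 to 11: satisfied.
The claimed |C| lies below the Hamming bound.


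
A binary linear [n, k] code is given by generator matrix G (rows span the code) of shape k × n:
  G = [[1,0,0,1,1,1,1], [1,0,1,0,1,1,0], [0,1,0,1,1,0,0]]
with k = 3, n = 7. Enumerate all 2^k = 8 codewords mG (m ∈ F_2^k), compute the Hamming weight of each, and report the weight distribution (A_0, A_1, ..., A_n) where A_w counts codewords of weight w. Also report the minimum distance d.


Weight distribution: A_0 = 1, A_3 = 2, A_4 = 3, A_5 = 2. Minimum distance d = 3.

Enumerate all 2^3 = 8 messages m ∈ F_2^3.
For each, compute codeword c = mG in F_2^7, then tally its weight.
  m = 000 → c = 0000000, weight = 0.
  m = 100 → c = 1001111, weight = 5.
  m = 010 → c = 1010110, weight = 4.
  m = 110 → c = 0011001, weight = 3.
  m = 001 → c = 0101100, weight = 3.
  m = 101 → c = 1100011, weight = 4.
  m = 011 → c = 1111010, weight = 5.
  m = 111 → c = 0110101, weight = 4.
Tally weights:
  weight 0: 1 codewords.
  weight 3: 2 codewords.
  weight 4: 3 codewords.
  weight 5: 2 codewords.
Minimum distance d = smallest w > 0 with A_w > 0 = 3.
Sanity: Σ A_w = 8 = 2^3 = 8 ✓.


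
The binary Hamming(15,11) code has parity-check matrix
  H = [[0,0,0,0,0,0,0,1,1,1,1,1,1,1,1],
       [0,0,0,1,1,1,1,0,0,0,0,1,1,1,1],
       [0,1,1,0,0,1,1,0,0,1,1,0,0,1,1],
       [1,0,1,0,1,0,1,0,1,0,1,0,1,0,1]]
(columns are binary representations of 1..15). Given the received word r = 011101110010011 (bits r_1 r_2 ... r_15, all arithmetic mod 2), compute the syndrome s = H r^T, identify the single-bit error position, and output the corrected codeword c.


s = (0, 1, 1, 0)^T, error position = 6, corrected codeword c = 011100110010011

Compute s = H r^T mod 2 one row at a time:
  s_1 = 1 + 0 + 0 + 1 + 0 + 0 + 1 + 1 = 4 ≡ 0 (mod 2).
  s_2 = 1 + 0 + 1 + 1 + 0 + 0 + 1 + 1 = 5 ≡ 1 (mod 2).
  s_3 = 1 + 1 + 1 + 1 + 0 + 1 + 1 + 1 = 7 ≡ 1 (mod 2).
  s_4 = 0 + 1 + 0 + 1 + 0 + 1 + 0 + 1 = 4 ≡ 0 (mod 2).
s = (0, 1, 1, 0)^T — this equals column 6 of H (binary 0110), so error is at position 6.
Correct: flip bit 6 of r = 011101110010011 to get c = 011100110010011.
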